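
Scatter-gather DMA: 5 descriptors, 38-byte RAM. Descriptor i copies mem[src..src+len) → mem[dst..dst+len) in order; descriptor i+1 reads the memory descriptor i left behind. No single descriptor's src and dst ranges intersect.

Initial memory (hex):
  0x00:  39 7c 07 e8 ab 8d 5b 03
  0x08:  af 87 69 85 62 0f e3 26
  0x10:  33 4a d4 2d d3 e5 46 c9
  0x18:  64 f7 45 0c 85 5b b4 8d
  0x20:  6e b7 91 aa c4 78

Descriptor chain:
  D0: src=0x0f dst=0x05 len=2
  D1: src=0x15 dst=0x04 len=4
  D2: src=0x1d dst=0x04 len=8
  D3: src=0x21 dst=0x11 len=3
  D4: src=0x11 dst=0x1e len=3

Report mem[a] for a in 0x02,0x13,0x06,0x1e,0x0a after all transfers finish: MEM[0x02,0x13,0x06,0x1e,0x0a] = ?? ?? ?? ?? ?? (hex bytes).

  after D0: wrote 2B at 0x05 = 2633
  after D1: wrote 4B at 0x04 = e546c964
  after D2: wrote 8B at 0x04 = 5bb48d6eb791aac4
  after D3: wrote 3B at 0x11 = b791aa
  after D4: wrote 3B at 0x1e = b791aa
query mem[0x02]=0x07, mem[0x13]=0xaa, mem[0x06]=0x8d, mem[0x1e]=0xb7, mem[0x0a]=0xaa

MEM[0x02,0x13,0x06,0x1e,0x0a] = 07 aa 8d b7 aa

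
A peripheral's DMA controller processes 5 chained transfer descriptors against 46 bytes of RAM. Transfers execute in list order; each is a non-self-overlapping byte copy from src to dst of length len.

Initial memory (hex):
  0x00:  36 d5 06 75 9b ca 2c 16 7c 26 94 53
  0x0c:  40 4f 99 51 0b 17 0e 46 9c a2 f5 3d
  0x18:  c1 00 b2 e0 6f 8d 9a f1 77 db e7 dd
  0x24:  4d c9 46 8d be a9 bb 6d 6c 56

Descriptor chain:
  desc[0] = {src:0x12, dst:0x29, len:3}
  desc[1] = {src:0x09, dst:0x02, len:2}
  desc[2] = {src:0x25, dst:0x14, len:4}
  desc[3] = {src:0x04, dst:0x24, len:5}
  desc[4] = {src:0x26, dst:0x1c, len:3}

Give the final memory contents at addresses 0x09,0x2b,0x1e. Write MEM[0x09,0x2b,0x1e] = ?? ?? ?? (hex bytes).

MEM[0x09,0x2b,0x1e] = 26 9c 7c

D0: mem[0x29..0x2b] <- [0e 46 9c]
D1: mem[0x02..0x03] <- [26 94]
D2: mem[0x14..0x17] <- [c9 46 8d be]
D3: mem[0x24..0x28] <- [9b ca 2c 16 7c]
D4: mem[0x1c..0x1e] <- [2c 16 7c]
query mem[0x09]=0x26, mem[0x2b]=0x9c, mem[0x1e]=0x7c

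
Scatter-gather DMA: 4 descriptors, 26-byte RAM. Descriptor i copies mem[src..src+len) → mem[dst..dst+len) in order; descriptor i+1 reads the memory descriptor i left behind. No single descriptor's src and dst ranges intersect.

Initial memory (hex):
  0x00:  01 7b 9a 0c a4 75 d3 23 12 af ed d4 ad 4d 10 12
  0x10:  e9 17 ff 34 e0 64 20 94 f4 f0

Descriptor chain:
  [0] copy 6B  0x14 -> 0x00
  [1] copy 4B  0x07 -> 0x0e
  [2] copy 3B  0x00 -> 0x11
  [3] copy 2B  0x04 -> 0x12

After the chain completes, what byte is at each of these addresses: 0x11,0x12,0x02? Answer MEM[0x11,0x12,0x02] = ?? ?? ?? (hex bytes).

MEM[0x11,0x12,0x02] = e0 f4 20

[0] 0x14->0x00 len=6 : e0 64 20 94 f4 f0
[1] 0x07->0x0e len=4 : 23 12 af ed
[2] 0x00->0x11 len=3 : e0 64 20
[3] 0x04->0x12 len=2 : f4 f0
query mem[0x11]=0xe0, mem[0x12]=0xf4, mem[0x02]=0x20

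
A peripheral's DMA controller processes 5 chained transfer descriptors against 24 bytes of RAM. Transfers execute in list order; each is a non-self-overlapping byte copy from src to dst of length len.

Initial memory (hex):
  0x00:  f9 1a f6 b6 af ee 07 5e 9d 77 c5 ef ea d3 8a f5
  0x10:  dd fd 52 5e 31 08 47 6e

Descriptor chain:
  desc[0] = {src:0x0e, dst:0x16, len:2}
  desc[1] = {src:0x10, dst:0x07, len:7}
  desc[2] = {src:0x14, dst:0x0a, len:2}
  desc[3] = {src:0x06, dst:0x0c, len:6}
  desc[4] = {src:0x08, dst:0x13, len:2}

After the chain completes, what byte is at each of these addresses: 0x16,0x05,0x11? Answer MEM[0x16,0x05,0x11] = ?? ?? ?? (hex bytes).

#0 dst[0x16+2] := {0x8a,0xf5}
#1 dst[0x07+7] := {0xdd,0xfd,0x52,0x5e,0x31,0x08,0x8a}
#2 dst[0x0a+2] := {0x31,0x08}
#3 dst[0x0c+6] := {0x07,0xdd,0xfd,0x52,0x31,0x08}
#4 dst[0x13+2] := {0xfd,0x52}
query mem[0x16]=0x8a, mem[0x05]=0xee, mem[0x11]=0x08

MEM[0x16,0x05,0x11] = 8a ee 08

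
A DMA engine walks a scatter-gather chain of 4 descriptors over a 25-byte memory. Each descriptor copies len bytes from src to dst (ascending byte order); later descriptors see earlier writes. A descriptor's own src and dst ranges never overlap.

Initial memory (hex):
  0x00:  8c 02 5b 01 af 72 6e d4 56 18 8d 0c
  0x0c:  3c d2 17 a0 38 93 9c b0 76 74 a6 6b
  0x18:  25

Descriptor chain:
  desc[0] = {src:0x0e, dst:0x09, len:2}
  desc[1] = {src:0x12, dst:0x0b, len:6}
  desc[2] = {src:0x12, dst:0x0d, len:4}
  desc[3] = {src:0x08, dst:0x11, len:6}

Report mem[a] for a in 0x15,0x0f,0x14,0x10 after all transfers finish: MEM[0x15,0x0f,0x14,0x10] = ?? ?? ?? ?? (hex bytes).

[0] 0x0e->0x09 len=2 : 17 a0
[1] 0x12->0x0b len=6 : 9c b0 76 74 a6 6b
[2] 0x12->0x0d len=4 : 9c b0 76 74
[3] 0x08->0x11 len=6 : 56 17 a0 9c b0 9c
query mem[0x15]=0xb0, mem[0x0f]=0x76, mem[0x14]=0x9c, mem[0x10]=0x74

MEM[0x15,0x0f,0x14,0x10] = b0 76 9c 74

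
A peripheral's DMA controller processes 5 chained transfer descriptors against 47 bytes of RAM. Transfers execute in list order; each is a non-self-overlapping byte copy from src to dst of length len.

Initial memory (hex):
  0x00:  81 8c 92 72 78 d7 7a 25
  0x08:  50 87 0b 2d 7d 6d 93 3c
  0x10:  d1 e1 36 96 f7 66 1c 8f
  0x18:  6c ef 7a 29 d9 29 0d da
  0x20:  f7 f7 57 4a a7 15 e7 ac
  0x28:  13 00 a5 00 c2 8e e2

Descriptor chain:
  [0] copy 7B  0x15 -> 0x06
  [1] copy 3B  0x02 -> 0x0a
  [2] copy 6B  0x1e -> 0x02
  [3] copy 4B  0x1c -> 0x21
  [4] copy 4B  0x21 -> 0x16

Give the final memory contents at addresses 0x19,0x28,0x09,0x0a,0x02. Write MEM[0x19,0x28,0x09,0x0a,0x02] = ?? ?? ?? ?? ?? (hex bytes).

D0: mem[0x06..0x0c] <- [66 1c 8f 6c ef 7a 29]
D1: mem[0x0a..0x0c] <- [92 72 78]
D2: mem[0x02..0x07] <- [0d da f7 f7 57 4a]
D3: mem[0x21..0x24] <- [d9 29 0d da]
D4: mem[0x16..0x19] <- [d9 29 0d da]
query mem[0x19]=0xda, mem[0x28]=0x13, mem[0x09]=0x6c, mem[0x0a]=0x92, mem[0x02]=0x0d

MEM[0x19,0x28,0x09,0x0a,0x02] = da 13 6c 92 0d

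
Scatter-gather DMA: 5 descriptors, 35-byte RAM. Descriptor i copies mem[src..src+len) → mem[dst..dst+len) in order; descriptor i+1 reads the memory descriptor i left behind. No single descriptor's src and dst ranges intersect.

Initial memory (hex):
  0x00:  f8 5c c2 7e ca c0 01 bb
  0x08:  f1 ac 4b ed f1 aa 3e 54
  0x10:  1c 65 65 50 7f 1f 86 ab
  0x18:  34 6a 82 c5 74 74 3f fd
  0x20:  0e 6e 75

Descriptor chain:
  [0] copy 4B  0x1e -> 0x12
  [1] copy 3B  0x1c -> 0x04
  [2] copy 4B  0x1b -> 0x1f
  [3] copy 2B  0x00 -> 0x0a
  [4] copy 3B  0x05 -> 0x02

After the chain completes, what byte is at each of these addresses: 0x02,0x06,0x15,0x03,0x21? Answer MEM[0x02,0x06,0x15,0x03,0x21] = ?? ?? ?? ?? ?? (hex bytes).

[0] 0x1e->0x12 len=4 : 3f fd 0e 6e
[1] 0x1c->0x04 len=3 : 74 74 3f
[2] 0x1b->0x1f len=4 : c5 74 74 3f
[3] 0x00->0x0a len=2 : f8 5c
[4] 0x05->0x02 len=3 : 74 3f bb
query mem[0x02]=0x74, mem[0x06]=0x3f, mem[0x15]=0x6e, mem[0x03]=0x3f, mem[0x21]=0x74

MEM[0x02,0x06,0x15,0x03,0x21] = 74 3f 6e 3f 74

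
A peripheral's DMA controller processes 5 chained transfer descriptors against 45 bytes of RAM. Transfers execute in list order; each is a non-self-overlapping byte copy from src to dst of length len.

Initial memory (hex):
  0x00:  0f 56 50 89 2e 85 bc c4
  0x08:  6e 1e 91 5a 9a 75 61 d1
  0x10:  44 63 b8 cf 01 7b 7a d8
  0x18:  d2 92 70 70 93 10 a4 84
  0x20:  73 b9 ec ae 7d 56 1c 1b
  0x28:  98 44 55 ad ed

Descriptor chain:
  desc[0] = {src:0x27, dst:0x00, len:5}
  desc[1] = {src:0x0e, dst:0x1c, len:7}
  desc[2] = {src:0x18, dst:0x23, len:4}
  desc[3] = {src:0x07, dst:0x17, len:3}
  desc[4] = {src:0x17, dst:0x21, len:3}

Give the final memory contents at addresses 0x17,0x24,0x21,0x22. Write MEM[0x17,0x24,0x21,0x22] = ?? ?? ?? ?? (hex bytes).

  after D0: wrote 5B at 0x00 = 1b984455ad
  after D1: wrote 7B at 0x1c = 61d14463b8cf01
  after D2: wrote 4B at 0x23 = d2927070
  after D3: wrote 3B at 0x17 = c46e1e
  after D4: wrote 3B at 0x21 = c46e1e
query mem[0x17]=0xc4, mem[0x24]=0x92, mem[0x21]=0xc4, mem[0x22]=0x6e

MEM[0x17,0x24,0x21,0x22] = c4 92 c4 6e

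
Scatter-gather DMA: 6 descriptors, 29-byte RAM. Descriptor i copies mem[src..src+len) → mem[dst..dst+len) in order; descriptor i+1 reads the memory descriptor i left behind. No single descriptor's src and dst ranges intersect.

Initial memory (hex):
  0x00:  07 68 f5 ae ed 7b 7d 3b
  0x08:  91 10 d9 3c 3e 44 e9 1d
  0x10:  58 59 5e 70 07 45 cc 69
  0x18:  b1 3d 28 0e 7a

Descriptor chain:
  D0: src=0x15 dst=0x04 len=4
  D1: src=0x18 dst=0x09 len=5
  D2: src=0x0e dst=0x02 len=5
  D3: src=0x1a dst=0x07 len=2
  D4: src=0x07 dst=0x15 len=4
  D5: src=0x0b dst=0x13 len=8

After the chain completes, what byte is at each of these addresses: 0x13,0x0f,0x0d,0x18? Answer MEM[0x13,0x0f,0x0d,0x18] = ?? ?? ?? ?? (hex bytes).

[0] 0x15->0x04 len=4 : 45 cc 69 b1
[1] 0x18->0x09 len=5 : b1 3d 28 0e 7a
[2] 0x0e->0x02 len=5 : e9 1d 58 59 5e
[3] 0x1a->0x07 len=2 : 28 0e
[4] 0x07->0x15 len=4 : 28 0e b1 3d
[5] 0x0b->0x13 len=8 : 28 0e 7a e9 1d 58 59 5e
query mem[0x13]=0x28, mem[0x0f]=0x1d, mem[0x0d]=0x7a, mem[0x18]=0x58

MEM[0x13,0x0f,0x0d,0x18] = 28 1d 7a 58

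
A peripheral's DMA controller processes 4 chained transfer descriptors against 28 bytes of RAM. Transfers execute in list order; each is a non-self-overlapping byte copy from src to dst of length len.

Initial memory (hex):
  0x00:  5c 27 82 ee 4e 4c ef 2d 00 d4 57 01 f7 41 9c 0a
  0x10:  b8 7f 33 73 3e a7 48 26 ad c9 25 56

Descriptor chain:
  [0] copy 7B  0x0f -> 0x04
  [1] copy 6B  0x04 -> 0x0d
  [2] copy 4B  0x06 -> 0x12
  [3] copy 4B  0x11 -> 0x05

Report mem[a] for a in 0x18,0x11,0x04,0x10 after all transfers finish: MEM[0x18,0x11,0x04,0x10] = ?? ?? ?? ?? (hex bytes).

MEM[0x18,0x11,0x04,0x10] = ad 73 0a 33

  after D0: wrote 7B at 0x04 = 0ab87f33733ea7
  after D1: wrote 6B at 0x0d = 0ab87f33733e
  after D2: wrote 4B at 0x12 = 7f33733e
  after D3: wrote 4B at 0x05 = 737f3373
query mem[0x18]=0xad, mem[0x11]=0x73, mem[0x04]=0x0a, mem[0x10]=0x33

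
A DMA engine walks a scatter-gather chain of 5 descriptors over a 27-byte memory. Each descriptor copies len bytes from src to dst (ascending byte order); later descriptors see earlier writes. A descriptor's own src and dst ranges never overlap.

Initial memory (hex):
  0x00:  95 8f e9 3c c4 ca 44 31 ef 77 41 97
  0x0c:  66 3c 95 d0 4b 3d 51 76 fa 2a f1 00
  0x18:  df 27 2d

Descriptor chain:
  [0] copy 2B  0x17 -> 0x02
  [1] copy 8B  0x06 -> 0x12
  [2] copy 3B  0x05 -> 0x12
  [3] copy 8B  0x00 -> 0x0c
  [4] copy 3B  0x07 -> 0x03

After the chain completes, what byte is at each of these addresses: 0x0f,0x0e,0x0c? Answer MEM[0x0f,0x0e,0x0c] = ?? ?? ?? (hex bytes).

D0: mem[0x02..0x03] <- [00 df]
D1: mem[0x12..0x19] <- [44 31 ef 77 41 97 66 3c]
D2: mem[0x12..0x14] <- [ca 44 31]
D3: mem[0x0c..0x13] <- [95 8f 00 df c4 ca 44 31]
D4: mem[0x03..0x05] <- [31 ef 77]
query mem[0x0f]=0xdf, mem[0x0e]=0x00, mem[0x0c]=0x95

MEM[0x0f,0x0e,0x0c] = df 00 95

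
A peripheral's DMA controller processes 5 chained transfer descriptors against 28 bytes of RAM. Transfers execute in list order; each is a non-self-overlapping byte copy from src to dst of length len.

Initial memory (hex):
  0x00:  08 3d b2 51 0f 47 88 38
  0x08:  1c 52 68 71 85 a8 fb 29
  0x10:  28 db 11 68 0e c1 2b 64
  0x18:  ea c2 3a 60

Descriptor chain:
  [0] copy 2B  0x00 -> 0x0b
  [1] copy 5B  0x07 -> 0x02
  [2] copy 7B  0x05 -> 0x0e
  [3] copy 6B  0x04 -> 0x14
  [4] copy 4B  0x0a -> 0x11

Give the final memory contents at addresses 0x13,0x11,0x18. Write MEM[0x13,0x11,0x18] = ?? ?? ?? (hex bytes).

MEM[0x13,0x11,0x18] = 3d 68 1c

  after D0: wrote 2B at 0x0b = 083d
  after D1: wrote 5B at 0x02 = 381c526808
  after D2: wrote 7B at 0x0e = 6808381c526808
  after D3: wrote 6B at 0x14 = 526808381c52
  after D4: wrote 4B at 0x11 = 68083da8
query mem[0x13]=0x3d, mem[0x11]=0x68, mem[0x18]=0x1c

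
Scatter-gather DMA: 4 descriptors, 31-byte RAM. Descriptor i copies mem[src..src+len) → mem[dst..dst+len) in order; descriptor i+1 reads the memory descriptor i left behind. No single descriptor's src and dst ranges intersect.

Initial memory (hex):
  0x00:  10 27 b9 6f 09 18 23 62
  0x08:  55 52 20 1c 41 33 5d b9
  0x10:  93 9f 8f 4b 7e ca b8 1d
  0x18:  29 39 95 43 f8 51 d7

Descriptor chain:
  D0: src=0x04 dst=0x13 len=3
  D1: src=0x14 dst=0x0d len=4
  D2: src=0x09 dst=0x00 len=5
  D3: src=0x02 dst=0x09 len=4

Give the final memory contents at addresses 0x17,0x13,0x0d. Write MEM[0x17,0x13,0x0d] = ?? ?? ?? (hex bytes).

D0: mem[0x13..0x15] <- [09 18 23]
D1: mem[0x0d..0x10] <- [18 23 b8 1d]
D2: mem[0x00..0x04] <- [52 20 1c 41 18]
D3: mem[0x09..0x0c] <- [1c 41 18 18]
query mem[0x17]=0x1d, mem[0x13]=0x09, mem[0x0d]=0x18

MEM[0x17,0x13,0x0d] = 1d 09 18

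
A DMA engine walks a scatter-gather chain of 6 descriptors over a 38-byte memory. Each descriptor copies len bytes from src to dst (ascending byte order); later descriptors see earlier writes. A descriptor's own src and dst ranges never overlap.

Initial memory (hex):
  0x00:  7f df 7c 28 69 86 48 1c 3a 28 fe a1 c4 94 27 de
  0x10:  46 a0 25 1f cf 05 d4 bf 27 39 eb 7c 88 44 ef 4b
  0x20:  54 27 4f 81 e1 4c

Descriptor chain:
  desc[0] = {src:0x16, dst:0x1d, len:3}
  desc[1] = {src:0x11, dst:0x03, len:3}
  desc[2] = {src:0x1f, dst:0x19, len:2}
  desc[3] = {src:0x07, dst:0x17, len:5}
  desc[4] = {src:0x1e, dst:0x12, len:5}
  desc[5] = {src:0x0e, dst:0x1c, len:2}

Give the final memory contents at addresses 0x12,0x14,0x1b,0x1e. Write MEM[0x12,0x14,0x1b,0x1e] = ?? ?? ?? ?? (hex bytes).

MEM[0x12,0x14,0x1b,0x1e] = bf 54 a1 bf

#0 dst[0x1d+3] := {0xd4,0xbf,0x27}
#1 dst[0x03+3] := {0xa0,0x25,0x1f}
#2 dst[0x19+2] := {0x27,0x54}
#3 dst[0x17+5] := {0x1c,0x3a,0x28,0xfe,0xa1}
#4 dst[0x12+5] := {0xbf,0x27,0x54,0x27,0x4f}
#5 dst[0x1c+2] := {0x27,0xde}
query mem[0x12]=0xbf, mem[0x14]=0x54, mem[0x1b]=0xa1, mem[0x1e]=0xbf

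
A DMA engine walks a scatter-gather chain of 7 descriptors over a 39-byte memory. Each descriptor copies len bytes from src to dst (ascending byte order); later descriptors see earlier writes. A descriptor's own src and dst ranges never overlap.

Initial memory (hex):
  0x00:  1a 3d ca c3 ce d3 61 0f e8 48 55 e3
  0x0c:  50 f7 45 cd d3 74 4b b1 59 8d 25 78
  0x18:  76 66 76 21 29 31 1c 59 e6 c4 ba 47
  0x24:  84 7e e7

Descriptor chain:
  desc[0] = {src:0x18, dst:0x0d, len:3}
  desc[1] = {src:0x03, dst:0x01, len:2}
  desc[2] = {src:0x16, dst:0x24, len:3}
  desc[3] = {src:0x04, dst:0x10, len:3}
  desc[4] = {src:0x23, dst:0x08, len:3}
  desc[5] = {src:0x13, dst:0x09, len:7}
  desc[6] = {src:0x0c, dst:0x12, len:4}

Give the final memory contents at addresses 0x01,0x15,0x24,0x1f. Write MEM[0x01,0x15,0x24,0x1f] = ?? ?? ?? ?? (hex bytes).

MEM[0x01,0x15,0x24,0x1f] = c3 66 25 59

D0: mem[0x0d..0x0f] <- [76 66 76]
D1: mem[0x01..0x02] <- [c3 ce]
D2: mem[0x24..0x26] <- [25 78 76]
D3: mem[0x10..0x12] <- [ce d3 61]
D4: mem[0x08..0x0a] <- [47 25 78]
D5: mem[0x09..0x0f] <- [b1 59 8d 25 78 76 66]
D6: mem[0x12..0x15] <- [25 78 76 66]
query mem[0x01]=0xc3, mem[0x15]=0x66, mem[0x24]=0x25, mem[0x1f]=0x59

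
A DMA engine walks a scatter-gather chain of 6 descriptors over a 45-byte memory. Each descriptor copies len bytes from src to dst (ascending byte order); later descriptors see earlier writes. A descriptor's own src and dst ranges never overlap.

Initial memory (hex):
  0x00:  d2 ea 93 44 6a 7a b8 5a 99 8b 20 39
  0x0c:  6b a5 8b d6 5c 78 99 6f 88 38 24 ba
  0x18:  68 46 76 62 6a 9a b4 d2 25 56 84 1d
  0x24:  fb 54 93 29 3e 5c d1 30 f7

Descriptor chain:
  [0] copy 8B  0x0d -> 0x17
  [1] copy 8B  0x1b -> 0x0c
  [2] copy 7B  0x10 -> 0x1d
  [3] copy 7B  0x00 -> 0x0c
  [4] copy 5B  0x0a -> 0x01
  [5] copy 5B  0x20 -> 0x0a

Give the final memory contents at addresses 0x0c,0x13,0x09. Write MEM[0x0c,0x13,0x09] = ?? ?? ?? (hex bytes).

D0: mem[0x17..0x1e] <- [a5 8b d6 5c 78 99 6f 88]
D1: mem[0x0c..0x13] <- [78 99 6f 88 d2 25 56 84]
D2: mem[0x1d..0x23] <- [d2 25 56 84 88 38 24]
D3: mem[0x0c..0x12] <- [d2 ea 93 44 6a 7a b8]
D4: mem[0x01..0x05] <- [20 39 d2 ea 93]
D5: mem[0x0a..0x0e] <- [84 88 38 24 fb]
query mem[0x0c]=0x38, mem[0x13]=0x84, mem[0x09]=0x8b

MEM[0x0c,0x13,0x09] = 38 84 8b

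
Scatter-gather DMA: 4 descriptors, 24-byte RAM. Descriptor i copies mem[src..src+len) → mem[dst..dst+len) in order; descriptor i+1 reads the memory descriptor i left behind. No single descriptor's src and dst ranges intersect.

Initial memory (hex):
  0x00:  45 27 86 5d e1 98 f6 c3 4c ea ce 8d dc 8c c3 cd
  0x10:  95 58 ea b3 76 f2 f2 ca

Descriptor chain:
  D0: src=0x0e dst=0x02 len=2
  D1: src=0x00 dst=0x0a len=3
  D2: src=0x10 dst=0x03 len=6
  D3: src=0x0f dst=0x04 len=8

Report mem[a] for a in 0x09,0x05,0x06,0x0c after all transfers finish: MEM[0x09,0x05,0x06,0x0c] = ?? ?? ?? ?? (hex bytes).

MEM[0x09,0x05,0x06,0x0c] = 76 95 58 c3

  after D0: wrote 2B at 0x02 = c3cd
  after D1: wrote 3B at 0x0a = 4527c3
  after D2: wrote 6B at 0x03 = 9558eab376f2
  after D3: wrote 8B at 0x04 = cd9558eab376f2f2
query mem[0x09]=0x76, mem[0x05]=0x95, mem[0x06]=0x58, mem[0x0c]=0xc3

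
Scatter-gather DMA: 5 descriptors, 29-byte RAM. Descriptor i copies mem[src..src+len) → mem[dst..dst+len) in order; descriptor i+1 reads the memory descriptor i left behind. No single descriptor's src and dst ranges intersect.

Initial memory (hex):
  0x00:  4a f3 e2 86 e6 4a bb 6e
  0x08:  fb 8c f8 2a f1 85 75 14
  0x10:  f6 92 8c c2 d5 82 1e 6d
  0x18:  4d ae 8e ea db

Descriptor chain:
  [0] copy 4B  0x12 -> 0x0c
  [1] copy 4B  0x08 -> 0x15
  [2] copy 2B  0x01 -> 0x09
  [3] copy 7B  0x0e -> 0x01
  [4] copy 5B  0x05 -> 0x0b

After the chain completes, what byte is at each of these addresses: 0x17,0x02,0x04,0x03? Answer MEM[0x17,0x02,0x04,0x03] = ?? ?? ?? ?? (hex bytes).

MEM[0x17,0x02,0x04,0x03] = f8 82 92 f6

D0: mem[0x0c..0x0f] <- [8c c2 d5 82]
D1: mem[0x15..0x18] <- [fb 8c f8 2a]
D2: mem[0x09..0x0a] <- [f3 e2]
D3: mem[0x01..0x07] <- [d5 82 f6 92 8c c2 d5]
D4: mem[0x0b..0x0f] <- [8c c2 d5 fb f3]
query mem[0x17]=0xf8, mem[0x02]=0x82, mem[0x04]=0x92, mem[0x03]=0xf6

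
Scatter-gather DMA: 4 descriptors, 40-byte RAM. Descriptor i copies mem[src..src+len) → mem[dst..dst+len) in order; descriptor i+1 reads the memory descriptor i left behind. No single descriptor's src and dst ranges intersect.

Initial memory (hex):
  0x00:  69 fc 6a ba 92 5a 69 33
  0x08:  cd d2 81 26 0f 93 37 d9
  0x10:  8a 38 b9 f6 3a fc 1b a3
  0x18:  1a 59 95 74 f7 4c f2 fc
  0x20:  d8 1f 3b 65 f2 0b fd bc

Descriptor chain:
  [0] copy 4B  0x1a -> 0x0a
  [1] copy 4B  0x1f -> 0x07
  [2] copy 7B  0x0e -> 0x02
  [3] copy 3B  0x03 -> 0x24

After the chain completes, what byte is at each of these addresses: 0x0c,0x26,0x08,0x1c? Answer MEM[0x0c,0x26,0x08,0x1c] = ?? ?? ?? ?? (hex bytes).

MEM[0x0c,0x26,0x08,0x1c] = f7 38 3a f7

#0 dst[0x0a+4] := {0x95,0x74,0xf7,0x4c}
#1 dst[0x07+4] := {0xfc,0xd8,0x1f,0x3b}
#2 dst[0x02+7] := {0x37,0xd9,0x8a,0x38,0xb9,0xf6,0x3a}
#3 dst[0x24+3] := {0xd9,0x8a,0x38}
query mem[0x0c]=0xf7, mem[0x26]=0x38, mem[0x08]=0x3a, mem[0x1c]=0xf7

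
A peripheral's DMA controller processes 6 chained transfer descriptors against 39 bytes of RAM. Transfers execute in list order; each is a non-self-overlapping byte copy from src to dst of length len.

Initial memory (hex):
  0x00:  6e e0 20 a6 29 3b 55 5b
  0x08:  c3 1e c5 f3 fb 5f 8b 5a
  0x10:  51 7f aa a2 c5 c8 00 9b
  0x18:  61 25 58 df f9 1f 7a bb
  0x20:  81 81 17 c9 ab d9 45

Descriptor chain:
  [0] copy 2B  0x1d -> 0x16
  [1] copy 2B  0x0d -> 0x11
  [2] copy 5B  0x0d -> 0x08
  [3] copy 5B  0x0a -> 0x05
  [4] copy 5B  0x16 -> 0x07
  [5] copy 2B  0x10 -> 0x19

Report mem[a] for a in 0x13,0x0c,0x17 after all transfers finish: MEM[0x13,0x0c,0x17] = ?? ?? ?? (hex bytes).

MEM[0x13,0x0c,0x17] = a2 5f 7a

D0: mem[0x16..0x17] <- [1f 7a]
D1: mem[0x11..0x12] <- [5f 8b]
D2: mem[0x08..0x0c] <- [5f 8b 5a 51 5f]
D3: mem[0x05..0x09] <- [5a 51 5f 5f 8b]
D4: mem[0x07..0x0b] <- [1f 7a 61 25 58]
D5: mem[0x19..0x1a] <- [51 5f]
query mem[0x13]=0xa2, mem[0x0c]=0x5f, mem[0x17]=0x7a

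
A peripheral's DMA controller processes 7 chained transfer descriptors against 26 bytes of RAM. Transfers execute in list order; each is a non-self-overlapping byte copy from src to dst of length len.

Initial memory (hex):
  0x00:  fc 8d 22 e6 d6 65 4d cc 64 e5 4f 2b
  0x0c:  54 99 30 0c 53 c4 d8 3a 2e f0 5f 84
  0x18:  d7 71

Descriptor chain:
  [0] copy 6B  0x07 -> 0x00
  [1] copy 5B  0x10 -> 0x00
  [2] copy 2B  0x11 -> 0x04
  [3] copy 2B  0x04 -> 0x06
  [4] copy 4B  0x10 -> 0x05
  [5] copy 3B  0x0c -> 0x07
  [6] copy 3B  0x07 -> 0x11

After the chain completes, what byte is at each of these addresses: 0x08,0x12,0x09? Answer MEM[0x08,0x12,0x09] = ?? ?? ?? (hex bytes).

MEM[0x08,0x12,0x09] = 99 99 30

  after D0: wrote 6B at 0x00 = cc64e54f2b54
  after D1: wrote 5B at 0x00 = 53c4d83a2e
  after D2: wrote 2B at 0x04 = c4d8
  after D3: wrote 2B at 0x06 = c4d8
  after D4: wrote 4B at 0x05 = 53c4d83a
  after D5: wrote 3B at 0x07 = 549930
  after D6: wrote 3B at 0x11 = 549930
query mem[0x08]=0x99, mem[0x12]=0x99, mem[0x09]=0x30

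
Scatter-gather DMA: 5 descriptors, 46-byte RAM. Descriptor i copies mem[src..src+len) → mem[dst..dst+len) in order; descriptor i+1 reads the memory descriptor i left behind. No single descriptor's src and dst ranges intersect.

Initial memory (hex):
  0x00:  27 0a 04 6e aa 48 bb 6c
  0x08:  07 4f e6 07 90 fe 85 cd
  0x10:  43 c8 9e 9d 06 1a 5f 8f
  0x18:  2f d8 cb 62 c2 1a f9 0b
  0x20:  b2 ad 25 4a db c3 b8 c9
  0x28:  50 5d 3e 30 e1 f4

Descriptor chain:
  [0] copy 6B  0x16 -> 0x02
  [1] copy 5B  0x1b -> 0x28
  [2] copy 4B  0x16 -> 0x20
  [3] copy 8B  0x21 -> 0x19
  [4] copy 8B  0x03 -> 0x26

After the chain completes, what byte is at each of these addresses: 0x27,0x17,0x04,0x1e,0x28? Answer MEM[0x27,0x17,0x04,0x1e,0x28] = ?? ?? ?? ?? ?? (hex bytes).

MEM[0x27,0x17,0x04,0x1e,0x28] = 2f 8f 2f b8 d8

#0 dst[0x02+6] := {0x5f,0x8f,0x2f,0xd8,0xcb,0x62}
#1 dst[0x28+5] := {0x62,0xc2,0x1a,0xf9,0x0b}
#2 dst[0x20+4] := {0x5f,0x8f,0x2f,0xd8}
#3 dst[0x19+8] := {0x8f,0x2f,0xd8,0xdb,0xc3,0xb8,0xc9,0x62}
#4 dst[0x26+8] := {0x8f,0x2f,0xd8,0xcb,0x62,0x07,0x4f,0xe6}
query mem[0x27]=0x2f, mem[0x17]=0x8f, mem[0x04]=0x2f, mem[0x1e]=0xb8, mem[0x28]=0xd8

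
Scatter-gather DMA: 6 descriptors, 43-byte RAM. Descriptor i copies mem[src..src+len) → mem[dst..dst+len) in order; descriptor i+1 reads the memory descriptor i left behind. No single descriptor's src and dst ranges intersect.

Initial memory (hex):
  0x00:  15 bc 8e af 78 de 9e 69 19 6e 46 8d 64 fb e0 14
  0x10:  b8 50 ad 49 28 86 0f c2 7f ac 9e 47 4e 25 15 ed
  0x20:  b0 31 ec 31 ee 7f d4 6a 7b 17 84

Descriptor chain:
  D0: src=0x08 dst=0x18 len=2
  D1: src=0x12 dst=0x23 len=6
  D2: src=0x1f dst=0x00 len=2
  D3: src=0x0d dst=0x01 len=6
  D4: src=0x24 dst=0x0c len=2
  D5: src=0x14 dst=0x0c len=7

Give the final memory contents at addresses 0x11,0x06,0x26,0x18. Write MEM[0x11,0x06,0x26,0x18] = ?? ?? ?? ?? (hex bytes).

[0] 0x08->0x18 len=2 : 19 6e
[1] 0x12->0x23 len=6 : ad 49 28 86 0f c2
[2] 0x1f->0x00 len=2 : ed b0
[3] 0x0d->0x01 len=6 : fb e0 14 b8 50 ad
[4] 0x24->0x0c len=2 : 49 28
[5] 0x14->0x0c len=7 : 28 86 0f c2 19 6e 9e
query mem[0x11]=0x6e, mem[0x06]=0xad, mem[0x26]=0x86, mem[0x18]=0x19

MEM[0x11,0x06,0x26,0x18] = 6e ad 86 19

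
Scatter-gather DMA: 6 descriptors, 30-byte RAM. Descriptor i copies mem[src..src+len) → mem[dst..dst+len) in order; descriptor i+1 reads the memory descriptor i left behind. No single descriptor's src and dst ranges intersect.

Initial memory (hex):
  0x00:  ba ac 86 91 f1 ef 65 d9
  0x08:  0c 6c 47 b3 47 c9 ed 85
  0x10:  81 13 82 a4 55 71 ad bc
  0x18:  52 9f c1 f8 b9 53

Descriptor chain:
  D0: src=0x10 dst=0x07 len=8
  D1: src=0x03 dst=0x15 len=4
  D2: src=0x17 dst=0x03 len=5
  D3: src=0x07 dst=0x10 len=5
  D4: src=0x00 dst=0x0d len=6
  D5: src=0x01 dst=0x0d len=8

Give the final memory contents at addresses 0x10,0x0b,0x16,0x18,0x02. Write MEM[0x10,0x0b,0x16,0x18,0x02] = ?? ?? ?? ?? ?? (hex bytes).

MEM[0x10,0x0b,0x16,0x18,0x02] = 65 55 f1 65 86

#0 dst[0x07+8] := {0x81,0x13,0x82,0xa4,0x55,0x71,0xad,0xbc}
#1 dst[0x15+4] := {0x91,0xf1,0xef,0x65}
#2 dst[0x03+5] := {0xef,0x65,0x9f,0xc1,0xf8}
#3 dst[0x10+5] := {0xf8,0x13,0x82,0xa4,0x55}
#4 dst[0x0d+6] := {0xba,0xac,0x86,0xef,0x65,0x9f}
#5 dst[0x0d+8] := {0xac,0x86,0xef,0x65,0x9f,0xc1,0xf8,0x13}
query mem[0x10]=0x65, mem[0x0b]=0x55, mem[0x16]=0xf1, mem[0x18]=0x65, mem[0x02]=0x86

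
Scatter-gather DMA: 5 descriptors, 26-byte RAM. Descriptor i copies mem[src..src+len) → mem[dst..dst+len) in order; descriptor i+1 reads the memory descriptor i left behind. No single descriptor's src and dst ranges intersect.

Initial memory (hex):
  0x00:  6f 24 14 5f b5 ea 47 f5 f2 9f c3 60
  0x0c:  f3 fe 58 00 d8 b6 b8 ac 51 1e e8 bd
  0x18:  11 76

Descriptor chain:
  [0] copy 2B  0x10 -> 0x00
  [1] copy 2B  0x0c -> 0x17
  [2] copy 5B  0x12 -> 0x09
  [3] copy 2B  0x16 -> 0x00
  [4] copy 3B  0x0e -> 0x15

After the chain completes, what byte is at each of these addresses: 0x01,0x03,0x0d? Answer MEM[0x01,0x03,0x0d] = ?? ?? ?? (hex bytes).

MEM[0x01,0x03,0x0d] = f3 5f e8

  after D0: wrote 2B at 0x00 = d8b6
  after D1: wrote 2B at 0x17 = f3fe
  after D2: wrote 5B at 0x09 = b8ac511ee8
  after D3: wrote 2B at 0x00 = e8f3
  after D4: wrote 3B at 0x15 = 5800d8
query mem[0x01]=0xf3, mem[0x03]=0x5f, mem[0x0d]=0xe8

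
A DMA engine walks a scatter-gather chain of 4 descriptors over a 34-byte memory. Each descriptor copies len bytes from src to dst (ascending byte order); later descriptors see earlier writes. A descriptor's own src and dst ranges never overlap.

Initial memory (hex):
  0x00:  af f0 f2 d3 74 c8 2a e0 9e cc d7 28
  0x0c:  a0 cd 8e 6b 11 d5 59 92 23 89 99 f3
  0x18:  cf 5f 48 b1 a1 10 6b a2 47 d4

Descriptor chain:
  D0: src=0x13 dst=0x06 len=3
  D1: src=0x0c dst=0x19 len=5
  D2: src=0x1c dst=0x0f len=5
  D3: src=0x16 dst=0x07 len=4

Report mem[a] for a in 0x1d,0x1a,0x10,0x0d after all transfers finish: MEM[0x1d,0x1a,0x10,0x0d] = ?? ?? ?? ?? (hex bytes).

  after D0: wrote 3B at 0x06 = 922389
  after D1: wrote 5B at 0x19 = a0cd8e6b11
  after D2: wrote 5B at 0x0f = 6b116ba247
  after D3: wrote 4B at 0x07 = 99f3cfa0
query mem[0x1d]=0x11, mem[0x1a]=0xcd, mem[0x10]=0x11, mem[0x0d]=0xcd

MEM[0x1d,0x1a,0x10,0x0d] = 11 cd 11 cd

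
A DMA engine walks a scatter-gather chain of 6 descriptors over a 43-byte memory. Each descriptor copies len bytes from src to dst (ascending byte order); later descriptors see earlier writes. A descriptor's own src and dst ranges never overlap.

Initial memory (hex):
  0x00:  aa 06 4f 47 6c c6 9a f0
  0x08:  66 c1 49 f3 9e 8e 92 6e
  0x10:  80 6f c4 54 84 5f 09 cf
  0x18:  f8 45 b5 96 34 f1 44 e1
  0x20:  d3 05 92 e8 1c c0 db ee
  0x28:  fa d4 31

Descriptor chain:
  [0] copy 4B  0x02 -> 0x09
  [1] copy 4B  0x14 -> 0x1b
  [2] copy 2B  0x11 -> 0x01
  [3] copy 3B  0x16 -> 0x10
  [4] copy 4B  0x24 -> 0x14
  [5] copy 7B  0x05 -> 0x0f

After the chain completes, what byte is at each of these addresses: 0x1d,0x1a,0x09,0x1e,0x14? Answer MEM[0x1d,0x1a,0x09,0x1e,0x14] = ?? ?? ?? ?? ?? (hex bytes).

[0] 0x02->0x09 len=4 : 4f 47 6c c6
[1] 0x14->0x1b len=4 : 84 5f 09 cf
[2] 0x11->0x01 len=2 : 6f c4
[3] 0x16->0x10 len=3 : 09 cf f8
[4] 0x24->0x14 len=4 : 1c c0 db ee
[5] 0x05->0x0f len=7 : c6 9a f0 66 4f 47 6c
query mem[0x1d]=0x09, mem[0x1a]=0xb5, mem[0x09]=0x4f, mem[0x1e]=0xcf, mem[0x14]=0x47

MEM[0x1d,0x1a,0x09,0x1e,0x14] = 09 b5 4f cf 47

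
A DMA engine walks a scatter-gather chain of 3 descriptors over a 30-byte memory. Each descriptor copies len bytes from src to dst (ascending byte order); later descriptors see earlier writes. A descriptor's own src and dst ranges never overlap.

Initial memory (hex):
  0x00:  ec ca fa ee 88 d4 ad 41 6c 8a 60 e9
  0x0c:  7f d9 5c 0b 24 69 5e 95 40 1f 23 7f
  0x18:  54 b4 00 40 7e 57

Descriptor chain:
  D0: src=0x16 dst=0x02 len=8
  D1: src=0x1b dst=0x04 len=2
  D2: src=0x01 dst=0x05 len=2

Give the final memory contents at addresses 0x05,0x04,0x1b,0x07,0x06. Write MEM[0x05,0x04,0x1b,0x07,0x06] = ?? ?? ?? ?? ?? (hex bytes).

[0] 0x16->0x02 len=8 : 23 7f 54 b4 00 40 7e 57
[1] 0x1b->0x04 len=2 : 40 7e
[2] 0x01->0x05 len=2 : ca 23
query mem[0x05]=0xca, mem[0x04]=0x40, mem[0x1b]=0x40, mem[0x07]=0x40, mem[0x06]=0x23

MEM[0x05,0x04,0x1b,0x07,0x06] = ca 40 40 40 23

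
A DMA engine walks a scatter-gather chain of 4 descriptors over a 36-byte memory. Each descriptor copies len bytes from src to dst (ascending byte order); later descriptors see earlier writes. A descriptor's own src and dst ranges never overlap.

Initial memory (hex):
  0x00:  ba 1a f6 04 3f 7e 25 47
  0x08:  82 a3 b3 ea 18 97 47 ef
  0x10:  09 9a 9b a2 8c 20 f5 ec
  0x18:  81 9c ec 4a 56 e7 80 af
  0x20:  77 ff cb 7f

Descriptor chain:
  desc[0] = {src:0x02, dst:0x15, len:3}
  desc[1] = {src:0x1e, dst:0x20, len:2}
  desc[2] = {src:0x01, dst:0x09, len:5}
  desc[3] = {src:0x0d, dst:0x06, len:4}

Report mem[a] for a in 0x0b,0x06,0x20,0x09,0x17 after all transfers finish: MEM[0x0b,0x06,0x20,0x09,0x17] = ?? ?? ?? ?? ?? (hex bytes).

MEM[0x0b,0x06,0x20,0x09,0x17] = 04 7e 80 09 3f

#0 dst[0x15+3] := {0xf6,0x04,0x3f}
#1 dst[0x20+2] := {0x80,0xaf}
#2 dst[0x09+5] := {0x1a,0xf6,0x04,0x3f,0x7e}
#3 dst[0x06+4] := {0x7e,0x47,0xef,0x09}
query mem[0x0b]=0x04, mem[0x06]=0x7e, mem[0x20]=0x80, mem[0x09]=0x09, mem[0x17]=0x3f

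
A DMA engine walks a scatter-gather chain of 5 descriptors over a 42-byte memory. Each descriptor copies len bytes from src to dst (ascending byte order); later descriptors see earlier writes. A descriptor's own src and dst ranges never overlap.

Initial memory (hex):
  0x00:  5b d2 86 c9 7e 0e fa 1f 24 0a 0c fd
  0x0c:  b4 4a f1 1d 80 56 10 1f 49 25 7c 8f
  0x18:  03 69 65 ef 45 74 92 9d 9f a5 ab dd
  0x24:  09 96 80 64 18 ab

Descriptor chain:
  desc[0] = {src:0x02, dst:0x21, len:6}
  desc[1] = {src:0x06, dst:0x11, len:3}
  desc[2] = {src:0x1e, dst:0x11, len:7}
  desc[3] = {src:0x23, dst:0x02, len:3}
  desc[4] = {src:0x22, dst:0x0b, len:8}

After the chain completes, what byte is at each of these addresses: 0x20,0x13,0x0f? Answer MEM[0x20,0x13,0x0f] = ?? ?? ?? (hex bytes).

D0: mem[0x21..0x26] <- [86 c9 7e 0e fa 1f]
D1: mem[0x11..0x13] <- [fa 1f 24]
D2: mem[0x11..0x17] <- [92 9d 9f 86 c9 7e 0e]
D3: mem[0x02..0x04] <- [7e 0e fa]
D4: mem[0x0b..0x12] <- [c9 7e 0e fa 1f 64 18 ab]
query mem[0x20]=0x9f, mem[0x13]=0x9f, mem[0x0f]=0x1f

MEM[0x20,0x13,0x0f] = 9f 9f 1f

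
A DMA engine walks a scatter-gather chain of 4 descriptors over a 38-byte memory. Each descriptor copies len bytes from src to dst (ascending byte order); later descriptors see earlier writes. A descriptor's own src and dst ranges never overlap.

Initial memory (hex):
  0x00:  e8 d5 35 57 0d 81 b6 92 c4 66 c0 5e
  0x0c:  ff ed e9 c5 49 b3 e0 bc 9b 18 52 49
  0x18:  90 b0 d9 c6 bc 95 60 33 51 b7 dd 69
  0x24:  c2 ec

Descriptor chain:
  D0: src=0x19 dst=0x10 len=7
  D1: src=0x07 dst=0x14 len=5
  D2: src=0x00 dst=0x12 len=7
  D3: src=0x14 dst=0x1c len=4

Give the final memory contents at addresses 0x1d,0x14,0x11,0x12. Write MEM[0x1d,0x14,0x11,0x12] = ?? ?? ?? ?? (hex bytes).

MEM[0x1d,0x14,0x11,0x12] = 57 35 d9 e8

#0 dst[0x10+7] := {0xb0,0xd9,0xc6,0xbc,0x95,0x60,0x33}
#1 dst[0x14+5] := {0x92,0xc4,0x66,0xc0,0x5e}
#2 dst[0x12+7] := {0xe8,0xd5,0x35,0x57,0x0d,0x81,0xb6}
#3 dst[0x1c+4] := {0x35,0x57,0x0d,0x81}
query mem[0x1d]=0x57, mem[0x14]=0x35, mem[0x11]=0xd9, mem[0x12]=0xe8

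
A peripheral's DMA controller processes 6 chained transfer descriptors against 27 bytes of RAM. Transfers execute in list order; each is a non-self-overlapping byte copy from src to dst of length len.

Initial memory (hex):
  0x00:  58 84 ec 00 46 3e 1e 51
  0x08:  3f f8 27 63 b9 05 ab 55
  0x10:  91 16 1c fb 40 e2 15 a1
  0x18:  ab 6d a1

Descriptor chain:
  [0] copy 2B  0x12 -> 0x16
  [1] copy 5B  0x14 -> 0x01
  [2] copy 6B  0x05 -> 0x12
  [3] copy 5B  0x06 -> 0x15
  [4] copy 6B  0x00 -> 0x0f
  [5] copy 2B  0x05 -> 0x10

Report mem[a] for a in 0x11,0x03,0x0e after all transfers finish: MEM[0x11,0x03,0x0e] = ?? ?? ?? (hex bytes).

MEM[0x11,0x03,0x0e] = 1e 1c ab

[0] 0x12->0x16 len=2 : 1c fb
[1] 0x14->0x01 len=5 : 40 e2 1c fb ab
[2] 0x05->0x12 len=6 : ab 1e 51 3f f8 27
[3] 0x06->0x15 len=5 : 1e 51 3f f8 27
[4] 0x00->0x0f len=6 : 58 40 e2 1c fb ab
[5] 0x05->0x10 len=2 : ab 1e
query mem[0x11]=0x1e, mem[0x03]=0x1c, mem[0x0e]=0xab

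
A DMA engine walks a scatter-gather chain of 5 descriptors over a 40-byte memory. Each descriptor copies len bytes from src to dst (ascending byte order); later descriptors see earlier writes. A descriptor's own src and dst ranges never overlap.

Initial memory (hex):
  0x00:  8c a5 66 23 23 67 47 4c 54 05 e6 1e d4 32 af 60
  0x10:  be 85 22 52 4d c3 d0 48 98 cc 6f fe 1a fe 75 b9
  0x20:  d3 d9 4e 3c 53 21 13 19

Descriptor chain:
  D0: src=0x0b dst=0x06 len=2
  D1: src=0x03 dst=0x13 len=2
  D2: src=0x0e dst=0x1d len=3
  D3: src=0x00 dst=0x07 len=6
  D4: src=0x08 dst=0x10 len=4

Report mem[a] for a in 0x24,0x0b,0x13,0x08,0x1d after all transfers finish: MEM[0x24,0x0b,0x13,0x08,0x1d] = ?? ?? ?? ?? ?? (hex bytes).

MEM[0x24,0x0b,0x13,0x08,0x1d] = 53 23 23 a5 af

  after D0: wrote 2B at 0x06 = 1ed4
  after D1: wrote 2B at 0x13 = 2323
  after D2: wrote 3B at 0x1d = af60be
  after D3: wrote 6B at 0x07 = 8ca566232367
  after D4: wrote 4B at 0x10 = a5662323
query mem[0x24]=0x53, mem[0x0b]=0x23, mem[0x13]=0x23, mem[0x08]=0xa5, mem[0x1d]=0xaf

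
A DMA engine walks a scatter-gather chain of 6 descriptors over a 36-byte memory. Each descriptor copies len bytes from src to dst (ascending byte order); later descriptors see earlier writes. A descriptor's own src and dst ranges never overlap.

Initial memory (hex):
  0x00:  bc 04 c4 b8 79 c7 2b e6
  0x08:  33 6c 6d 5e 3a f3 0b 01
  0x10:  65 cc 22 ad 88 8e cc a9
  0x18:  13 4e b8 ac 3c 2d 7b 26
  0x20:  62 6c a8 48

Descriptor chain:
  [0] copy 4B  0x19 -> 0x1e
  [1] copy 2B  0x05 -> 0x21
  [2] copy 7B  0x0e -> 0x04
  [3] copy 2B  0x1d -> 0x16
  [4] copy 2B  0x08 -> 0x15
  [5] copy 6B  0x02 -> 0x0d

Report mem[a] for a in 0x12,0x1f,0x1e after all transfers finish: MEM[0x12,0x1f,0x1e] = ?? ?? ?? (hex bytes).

#0 dst[0x1e+4] := {0x4e,0xb8,0xac,0x3c}
#1 dst[0x21+2] := {0xc7,0x2b}
#2 dst[0x04+7] := {0x0b,0x01,0x65,0xcc,0x22,0xad,0x88}
#3 dst[0x16+2] := {0x2d,0x4e}
#4 dst[0x15+2] := {0x22,0xad}
#5 dst[0x0d+6] := {0xc4,0xb8,0x0b,0x01,0x65,0xcc}
query mem[0x12]=0xcc, mem[0x1f]=0xb8, mem[0x1e]=0x4e

MEM[0x12,0x1f,0x1e] = cc b8 4e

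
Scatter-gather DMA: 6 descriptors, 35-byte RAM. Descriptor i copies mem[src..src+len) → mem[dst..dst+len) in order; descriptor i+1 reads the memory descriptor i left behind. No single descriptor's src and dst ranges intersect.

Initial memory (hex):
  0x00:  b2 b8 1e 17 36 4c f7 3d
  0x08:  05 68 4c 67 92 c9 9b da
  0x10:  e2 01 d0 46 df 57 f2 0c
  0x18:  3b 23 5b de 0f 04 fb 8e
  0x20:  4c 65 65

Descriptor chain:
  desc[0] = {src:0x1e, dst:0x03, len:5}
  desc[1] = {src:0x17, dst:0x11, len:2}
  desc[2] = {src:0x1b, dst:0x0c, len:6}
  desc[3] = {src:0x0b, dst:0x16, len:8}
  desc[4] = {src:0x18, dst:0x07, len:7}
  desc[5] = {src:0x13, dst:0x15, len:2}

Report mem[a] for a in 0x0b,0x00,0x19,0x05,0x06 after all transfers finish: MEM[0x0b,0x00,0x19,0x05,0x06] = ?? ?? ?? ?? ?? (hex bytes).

MEM[0x0b,0x00,0x19,0x05,0x06] = 4c b2 04 4c 65

D0: mem[0x03..0x07] <- [fb 8e 4c 65 65]
D1: mem[0x11..0x12] <- [0c 3b]
D2: mem[0x0c..0x11] <- [de 0f 04 fb 8e 4c]
D3: mem[0x16..0x1d] <- [67 de 0f 04 fb 8e 4c 3b]
D4: mem[0x07..0x0d] <- [0f 04 fb 8e 4c 3b fb]
D5: mem[0x15..0x16] <- [46 df]
query mem[0x0b]=0x4c, mem[0x00]=0xb2, mem[0x19]=0x04, mem[0x05]=0x4c, mem[0x06]=0x65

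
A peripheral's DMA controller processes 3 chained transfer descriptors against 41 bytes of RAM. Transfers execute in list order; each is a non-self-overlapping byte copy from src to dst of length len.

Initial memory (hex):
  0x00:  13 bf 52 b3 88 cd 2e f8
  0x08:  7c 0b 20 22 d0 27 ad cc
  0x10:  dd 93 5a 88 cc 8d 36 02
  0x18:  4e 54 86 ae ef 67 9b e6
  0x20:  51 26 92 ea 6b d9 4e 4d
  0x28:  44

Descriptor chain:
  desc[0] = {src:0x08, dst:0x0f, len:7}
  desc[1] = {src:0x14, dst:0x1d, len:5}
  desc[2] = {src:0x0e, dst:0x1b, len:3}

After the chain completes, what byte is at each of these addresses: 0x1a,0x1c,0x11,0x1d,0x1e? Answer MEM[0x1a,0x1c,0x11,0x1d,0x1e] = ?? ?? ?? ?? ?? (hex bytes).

  after D0: wrote 7B at 0x0f = 7c0b2022d027ad
  after D1: wrote 5B at 0x1d = 27ad36024e
  after D2: wrote 3B at 0x1b = ad7c0b
query mem[0x1a]=0x86, mem[0x1c]=0x7c, mem[0x11]=0x20, mem[0x1d]=0x0b, mem[0x1e]=0xad

MEM[0x1a,0x1c,0x11,0x1d,0x1e] = 86 7c 20 0b ad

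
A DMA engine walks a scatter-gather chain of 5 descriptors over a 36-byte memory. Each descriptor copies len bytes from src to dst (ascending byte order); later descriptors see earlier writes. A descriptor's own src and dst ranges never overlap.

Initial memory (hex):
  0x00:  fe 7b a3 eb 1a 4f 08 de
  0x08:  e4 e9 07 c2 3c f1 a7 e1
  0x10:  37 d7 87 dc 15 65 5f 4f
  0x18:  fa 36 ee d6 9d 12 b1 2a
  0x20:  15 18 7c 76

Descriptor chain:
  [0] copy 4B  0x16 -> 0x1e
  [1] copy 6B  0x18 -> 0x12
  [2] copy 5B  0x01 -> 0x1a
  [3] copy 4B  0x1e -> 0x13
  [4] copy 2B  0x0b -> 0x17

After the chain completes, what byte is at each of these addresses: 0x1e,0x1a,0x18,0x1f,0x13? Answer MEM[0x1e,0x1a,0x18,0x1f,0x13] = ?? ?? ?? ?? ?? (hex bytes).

[0] 0x16->0x1e len=4 : 5f 4f fa 36
[1] 0x18->0x12 len=6 : fa 36 ee d6 9d 12
[2] 0x01->0x1a len=5 : 7b a3 eb 1a 4f
[3] 0x1e->0x13 len=4 : 4f 4f fa 36
[4] 0x0b->0x17 len=2 : c2 3c
query mem[0x1e]=0x4f, mem[0x1a]=0x7b, mem[0x18]=0x3c, mem[0x1f]=0x4f, mem[0x13]=0x4f

MEM[0x1e,0x1a,0x18,0x1f,0x13] = 4f 7b 3c 4f 4f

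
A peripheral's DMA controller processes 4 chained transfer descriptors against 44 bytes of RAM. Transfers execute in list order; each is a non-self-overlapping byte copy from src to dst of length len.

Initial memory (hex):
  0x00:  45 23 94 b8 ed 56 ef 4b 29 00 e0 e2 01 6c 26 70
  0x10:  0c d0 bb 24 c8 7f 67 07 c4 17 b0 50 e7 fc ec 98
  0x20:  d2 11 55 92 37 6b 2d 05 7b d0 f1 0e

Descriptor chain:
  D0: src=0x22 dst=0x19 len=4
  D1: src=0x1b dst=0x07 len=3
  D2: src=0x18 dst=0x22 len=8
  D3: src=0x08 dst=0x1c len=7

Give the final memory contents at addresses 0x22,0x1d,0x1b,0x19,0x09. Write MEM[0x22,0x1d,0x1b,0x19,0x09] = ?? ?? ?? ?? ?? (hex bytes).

MEM[0x22,0x1d,0x1b,0x19,0x09] = 26 fc 37 55 fc

D0: mem[0x19..0x1c] <- [55 92 37 6b]
D1: mem[0x07..0x09] <- [37 6b fc]
D2: mem[0x22..0x29] <- [c4 55 92 37 6b fc ec 98]
D3: mem[0x1c..0x22] <- [6b fc e0 e2 01 6c 26]
query mem[0x22]=0x26, mem[0x1d]=0xfc, mem[0x1b]=0x37, mem[0x19]=0x55, mem[0x09]=0xfc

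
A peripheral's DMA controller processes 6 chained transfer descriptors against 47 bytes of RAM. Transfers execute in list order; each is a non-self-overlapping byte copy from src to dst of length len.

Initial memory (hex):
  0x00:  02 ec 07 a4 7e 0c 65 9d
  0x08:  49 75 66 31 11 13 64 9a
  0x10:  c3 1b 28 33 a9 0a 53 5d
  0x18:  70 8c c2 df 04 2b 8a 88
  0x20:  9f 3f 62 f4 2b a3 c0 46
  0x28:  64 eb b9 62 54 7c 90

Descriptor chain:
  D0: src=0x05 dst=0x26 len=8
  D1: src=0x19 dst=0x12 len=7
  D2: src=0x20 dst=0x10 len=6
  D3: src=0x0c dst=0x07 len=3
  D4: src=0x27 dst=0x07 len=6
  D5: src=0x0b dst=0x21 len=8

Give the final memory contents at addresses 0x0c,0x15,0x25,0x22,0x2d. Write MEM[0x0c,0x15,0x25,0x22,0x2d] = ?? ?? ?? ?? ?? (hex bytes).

MEM[0x0c,0x15,0x25,0x22,0x2d] = 31 a3 9a 31 11

D0: mem[0x26..0x2d] <- [0c 65 9d 49 75 66 31 11]
D1: mem[0x12..0x18] <- [8c c2 df 04 2b 8a 88]
D2: mem[0x10..0x15] <- [9f 3f 62 f4 2b a3]
D3: mem[0x07..0x09] <- [11 13 64]
D4: mem[0x07..0x0c] <- [65 9d 49 75 66 31]
D5: mem[0x21..0x28] <- [66 31 13 64 9a 9f 3f 62]
query mem[0x0c]=0x31, mem[0x15]=0xa3, mem[0x25]=0x9a, mem[0x22]=0x31, mem[0x2d]=0x11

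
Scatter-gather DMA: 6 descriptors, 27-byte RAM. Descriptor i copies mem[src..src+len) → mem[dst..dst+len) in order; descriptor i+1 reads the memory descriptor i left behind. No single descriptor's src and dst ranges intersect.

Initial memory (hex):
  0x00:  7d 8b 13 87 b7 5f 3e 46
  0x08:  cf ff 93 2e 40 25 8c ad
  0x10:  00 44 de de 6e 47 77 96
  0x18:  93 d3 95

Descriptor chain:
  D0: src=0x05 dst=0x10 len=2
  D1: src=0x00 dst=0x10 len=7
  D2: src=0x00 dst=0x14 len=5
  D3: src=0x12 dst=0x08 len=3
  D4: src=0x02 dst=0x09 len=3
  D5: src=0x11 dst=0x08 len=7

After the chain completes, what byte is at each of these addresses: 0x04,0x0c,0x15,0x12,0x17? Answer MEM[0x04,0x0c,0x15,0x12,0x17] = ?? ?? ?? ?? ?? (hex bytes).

MEM[0x04,0x0c,0x15,0x12,0x17] = b7 8b 8b 13 87

[0] 0x05->0x10 len=2 : 5f 3e
[1] 0x00->0x10 len=7 : 7d 8b 13 87 b7 5f 3e
[2] 0x00->0x14 len=5 : 7d 8b 13 87 b7
[3] 0x12->0x08 len=3 : 13 87 7d
[4] 0x02->0x09 len=3 : 13 87 b7
[5] 0x11->0x08 len=7 : 8b 13 87 7d 8b 13 87
query mem[0x04]=0xb7, mem[0x0c]=0x8b, mem[0x15]=0x8b, mem[0x12]=0x13, mem[0x17]=0x87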